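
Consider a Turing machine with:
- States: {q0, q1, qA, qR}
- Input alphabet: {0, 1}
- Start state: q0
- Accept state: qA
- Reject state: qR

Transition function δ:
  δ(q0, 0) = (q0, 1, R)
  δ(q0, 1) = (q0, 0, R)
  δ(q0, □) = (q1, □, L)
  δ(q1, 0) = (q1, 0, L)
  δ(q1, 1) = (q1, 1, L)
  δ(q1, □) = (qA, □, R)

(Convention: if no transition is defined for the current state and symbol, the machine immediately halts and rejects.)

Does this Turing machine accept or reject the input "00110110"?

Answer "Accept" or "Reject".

Execution trace:
Initial: [q0]00110110
Step 1: δ(q0, 0) = (q0, 1, R) → 1[q0]0110110
Step 2: δ(q0, 0) = (q0, 1, R) → 11[q0]110110
Step 3: δ(q0, 1) = (q0, 0, R) → 110[q0]10110
Step 4: δ(q0, 1) = (q0, 0, R) → 1100[q0]0110
Step 5: δ(q0, 0) = (q0, 1, R) → 11001[q0]110
Step 6: δ(q0, 1) = (q0, 0, R) → 110010[q0]10
Step 7: δ(q0, 1) = (q0, 0, R) → 1100100[q0]0
Step 8: δ(q0, 0) = (q0, 1, R) → 11001001[q0]□
Step 9: δ(q0, □) = (q1, □, L) → 1100100[q1]1□
Step 10: δ(q1, 1) = (q1, 1, L) → 110010[q1]01□
Step 11: δ(q1, 0) = (q1, 0, L) → 11001[q1]001□
Step 12: δ(q1, 0) = (q1, 0, L) → 1100[q1]1001□
Step 13: δ(q1, 1) = (q1, 1, L) → 110[q1]01001□
Step 14: δ(q1, 0) = (q1, 0, L) → 11[q1]001001□
Step 15: δ(q1, 0) = (q1, 0, L) → 1[q1]1001001□
Step 16: δ(q1, 1) = (q1, 1, L) → [q1]11001001□
Step 17: δ(q1, 1) = (q1, 1, L) → [q1]□11001001□
Step 18: δ(q1, □) = (qA, □, R) → □[qA]11001001□

The machine reaches the accept state qA and halts.

Answer: Accept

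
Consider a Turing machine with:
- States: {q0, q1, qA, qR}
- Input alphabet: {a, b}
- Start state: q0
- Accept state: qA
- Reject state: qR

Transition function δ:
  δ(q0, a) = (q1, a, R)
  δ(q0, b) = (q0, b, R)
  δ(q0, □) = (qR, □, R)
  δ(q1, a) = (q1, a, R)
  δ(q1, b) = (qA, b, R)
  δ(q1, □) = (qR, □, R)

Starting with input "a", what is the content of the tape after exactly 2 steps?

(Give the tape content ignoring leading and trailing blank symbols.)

Execution trace:
Initial: [q0]a
Step 1: δ(q0, a) = (q1, a, R) → a[q1]□
Step 2: δ(q1, □) = (qR, □, R) → a□[qR]□

The machine reaches the reject state qR and halts.

After 2 steps, the tape (ignoring leading/trailing blanks) is: a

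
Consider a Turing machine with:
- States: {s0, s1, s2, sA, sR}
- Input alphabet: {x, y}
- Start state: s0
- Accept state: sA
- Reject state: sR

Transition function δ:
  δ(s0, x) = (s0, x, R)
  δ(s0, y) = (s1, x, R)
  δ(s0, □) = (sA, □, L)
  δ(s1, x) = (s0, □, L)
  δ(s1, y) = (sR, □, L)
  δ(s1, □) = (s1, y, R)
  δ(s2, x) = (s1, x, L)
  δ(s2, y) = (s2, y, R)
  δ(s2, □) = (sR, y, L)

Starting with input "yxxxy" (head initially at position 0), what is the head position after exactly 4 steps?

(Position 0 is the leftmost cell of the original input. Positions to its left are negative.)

Execution trace (head position shown):
Step 0: [s0]yxxxy  (head at position 0)
Step 1: move right → x[s1]xxxy  (head at position 1)
Step 2: move left → [s0]x□xxy  (head at position 0)
Step 3: move right → x[s0]□xxy  (head at position 1)
Step 4: move left → [sA]x□xxy  (head at position 0)

After 4 steps, the head is at position 0.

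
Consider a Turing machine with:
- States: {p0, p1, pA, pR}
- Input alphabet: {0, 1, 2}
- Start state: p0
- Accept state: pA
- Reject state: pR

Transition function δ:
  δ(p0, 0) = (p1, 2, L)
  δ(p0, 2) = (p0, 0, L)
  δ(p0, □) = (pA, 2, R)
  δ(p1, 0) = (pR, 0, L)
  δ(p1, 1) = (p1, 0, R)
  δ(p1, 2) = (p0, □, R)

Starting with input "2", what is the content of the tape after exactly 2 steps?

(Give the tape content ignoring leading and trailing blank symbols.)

Execution trace:
Initial: [p0]2
Step 1: δ(p0, 2) = (p0, 0, L) → [p0]□0
Step 2: δ(p0, □) = (pA, 2, R) → 2[pA]0

The machine reaches the accept state pA and halts.

After 2 steps, the tape (ignoring leading/trailing blanks) is: 20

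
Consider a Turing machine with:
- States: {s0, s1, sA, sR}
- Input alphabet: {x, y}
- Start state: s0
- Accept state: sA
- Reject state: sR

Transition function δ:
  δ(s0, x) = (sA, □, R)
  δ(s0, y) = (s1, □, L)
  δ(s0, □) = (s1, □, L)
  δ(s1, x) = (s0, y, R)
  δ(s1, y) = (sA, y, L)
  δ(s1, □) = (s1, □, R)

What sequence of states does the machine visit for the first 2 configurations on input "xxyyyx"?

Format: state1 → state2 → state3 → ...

Execution trace:
Initial: [s0]xxyyyx
Step 1: δ(s0, x) = (sA, □, R) → □[sA]xyyyx

The machine reaches the accept state sA and halts.

State sequence: s0 → sA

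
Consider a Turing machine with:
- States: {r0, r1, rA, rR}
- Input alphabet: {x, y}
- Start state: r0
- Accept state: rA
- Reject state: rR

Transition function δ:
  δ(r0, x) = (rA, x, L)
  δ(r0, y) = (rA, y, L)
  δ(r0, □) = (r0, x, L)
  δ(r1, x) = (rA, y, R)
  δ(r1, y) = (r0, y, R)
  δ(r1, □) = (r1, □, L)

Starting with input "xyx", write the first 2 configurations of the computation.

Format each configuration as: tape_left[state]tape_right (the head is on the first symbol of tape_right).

Transitions applied:
Step 1: δ(r0, x) = (rA, x, L)

The first 2 configurations are:
[r0]xyx ⊢ [rA]□xyx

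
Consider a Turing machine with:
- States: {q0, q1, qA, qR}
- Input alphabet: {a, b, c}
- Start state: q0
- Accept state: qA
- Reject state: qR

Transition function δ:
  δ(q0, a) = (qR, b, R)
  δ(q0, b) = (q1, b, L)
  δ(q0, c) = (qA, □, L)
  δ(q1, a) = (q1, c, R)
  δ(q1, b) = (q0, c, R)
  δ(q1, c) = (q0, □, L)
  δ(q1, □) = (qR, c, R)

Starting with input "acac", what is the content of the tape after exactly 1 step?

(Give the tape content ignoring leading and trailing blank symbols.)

Execution trace:
Initial: [q0]acac
Step 1: δ(q0, a) = (qR, b, R) → b[qR]cac

The machine reaches the reject state qR and halts.

After 1 step, the tape (ignoring leading/trailing blanks) is: bcac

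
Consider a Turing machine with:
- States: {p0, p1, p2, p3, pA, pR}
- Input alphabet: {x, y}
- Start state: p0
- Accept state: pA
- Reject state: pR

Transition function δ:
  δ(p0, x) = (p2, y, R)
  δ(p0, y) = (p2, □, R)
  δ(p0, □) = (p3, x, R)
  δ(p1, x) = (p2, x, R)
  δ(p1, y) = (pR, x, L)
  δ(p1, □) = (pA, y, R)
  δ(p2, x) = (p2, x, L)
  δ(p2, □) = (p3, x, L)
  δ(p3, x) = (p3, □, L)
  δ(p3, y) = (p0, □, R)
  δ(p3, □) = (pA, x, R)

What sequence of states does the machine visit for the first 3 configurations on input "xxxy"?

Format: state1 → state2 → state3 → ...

Execution trace:
Initial: [p0]xxxy
Step 1: δ(p0, x) = (p2, y, R) → y[p2]xxy
Step 2: δ(p2, x) = (p2, x, L) → [p2]yxxy

No transition is defined for δ(p2, y). By convention the machine halts and rejects.

State sequence: p0 → p2 → p2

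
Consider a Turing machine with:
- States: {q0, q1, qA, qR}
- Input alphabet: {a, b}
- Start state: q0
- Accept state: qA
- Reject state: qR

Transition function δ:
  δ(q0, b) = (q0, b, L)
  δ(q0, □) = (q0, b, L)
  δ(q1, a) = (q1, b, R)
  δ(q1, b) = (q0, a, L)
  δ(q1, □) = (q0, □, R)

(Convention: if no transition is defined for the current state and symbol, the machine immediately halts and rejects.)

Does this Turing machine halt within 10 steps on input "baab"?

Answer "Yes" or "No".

Execution trace:
Initial: [q0]baab
Step 1: δ(q0, b) = (q0, b, L) → [q0]□baab
Step 2: δ(q0, □) = (q0, b, L) → [q0]□bbaab
Step 3: δ(q0, □) = (q0, b, L) → [q0]□bbbaab
Step 4: δ(q0, □) = (q0, b, L) → [q0]□bbbbaab
Step 5: δ(q0, □) = (q0, b, L) → [q0]□bbbbbaab
Step 6: δ(q0, □) = (q0, b, L) → [q0]□bbbbbbaab
Step 7: δ(q0, □) = (q0, b, L) → [q0]□bbbbbbbaab
Step 8: δ(q0, □) = (q0, b, L) → [q0]□bbbbbbbbaab
Step 9: δ(q0, □) = (q0, b, L) → [q0]□bbbbbbbbbaab
Step 10: δ(q0, □) = (q0, b, L) → [q0]□bbbbbbbbbbaab

The machine has not reached a halting state after 10 steps.
The machine did not halt within the 10-step bound.

Answer: No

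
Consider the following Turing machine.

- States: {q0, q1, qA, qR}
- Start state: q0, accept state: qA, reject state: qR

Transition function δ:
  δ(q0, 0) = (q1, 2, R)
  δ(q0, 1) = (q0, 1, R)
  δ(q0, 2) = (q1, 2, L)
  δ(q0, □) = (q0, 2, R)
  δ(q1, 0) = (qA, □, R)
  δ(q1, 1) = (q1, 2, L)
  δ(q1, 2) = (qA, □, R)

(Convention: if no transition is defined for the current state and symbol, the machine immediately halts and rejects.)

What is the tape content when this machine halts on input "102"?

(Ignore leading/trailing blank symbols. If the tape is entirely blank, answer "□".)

Execution trace:
Initial: [q0]102
Step 1: δ(q0, 1) = (q0, 1, R) → 1[q0]02
Step 2: δ(q0, 0) = (q1, 2, R) → 12[q1]2
Step 3: δ(q1, 2) = (qA, □, R) → 12□[qA]□

The machine reaches the accept state qA and halts.

Final tape (ignoring leading/trailing blanks): 12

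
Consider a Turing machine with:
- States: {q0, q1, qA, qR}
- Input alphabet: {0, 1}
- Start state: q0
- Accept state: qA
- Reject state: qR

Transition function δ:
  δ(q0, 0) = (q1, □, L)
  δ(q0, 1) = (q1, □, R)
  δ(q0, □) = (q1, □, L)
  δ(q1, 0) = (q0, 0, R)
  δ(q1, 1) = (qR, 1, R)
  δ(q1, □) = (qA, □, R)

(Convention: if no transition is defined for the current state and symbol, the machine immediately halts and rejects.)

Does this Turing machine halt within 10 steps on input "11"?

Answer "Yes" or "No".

Execution trace:
Initial: [q0]11
Step 1: δ(q0, 1) = (q1, □, R) → □[q1]1
Step 2: δ(q1, 1) = (qR, 1, R) → □1[qR]□

The machine reaches the reject state qR and halts.
The machine halted after 2 steps (within the 10-step bound).

Answer: Yes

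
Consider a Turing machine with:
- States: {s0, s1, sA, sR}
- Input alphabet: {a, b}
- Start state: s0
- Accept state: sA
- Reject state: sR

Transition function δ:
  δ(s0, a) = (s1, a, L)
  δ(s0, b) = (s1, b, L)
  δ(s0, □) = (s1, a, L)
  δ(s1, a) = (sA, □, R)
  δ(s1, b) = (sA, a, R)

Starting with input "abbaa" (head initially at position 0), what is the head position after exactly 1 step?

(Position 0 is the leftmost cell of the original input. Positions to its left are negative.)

Execution trace (head position shown):
Step 0: [s0]abbaa  (head at position 0)
Step 1: move left → [s1]□abbaa  (head at position -1)

After 1 step, the head is at position -1.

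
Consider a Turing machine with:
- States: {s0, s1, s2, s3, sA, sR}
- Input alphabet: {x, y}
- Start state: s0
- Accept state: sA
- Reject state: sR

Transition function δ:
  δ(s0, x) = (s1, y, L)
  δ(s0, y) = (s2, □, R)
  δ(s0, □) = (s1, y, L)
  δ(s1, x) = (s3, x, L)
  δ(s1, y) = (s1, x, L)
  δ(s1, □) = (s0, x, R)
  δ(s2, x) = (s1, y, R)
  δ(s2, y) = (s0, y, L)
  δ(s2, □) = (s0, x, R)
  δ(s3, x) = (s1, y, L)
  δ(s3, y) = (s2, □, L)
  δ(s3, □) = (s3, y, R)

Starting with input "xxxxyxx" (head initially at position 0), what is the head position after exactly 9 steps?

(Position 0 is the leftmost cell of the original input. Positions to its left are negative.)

Execution trace (head position shown):
Step 0: [s0]xxxxyxx  (head at position 0)
Step 1: move left → [s1]□yxxxyxx  (head at position -1)
Step 2: move right → x[s0]yxxxyxx  (head at position 0)
Step 3: move right → x□[s2]xxxyxx  (head at position 1)
Step 4: move right → x□y[s1]xxyxx  (head at position 2)
Step 5: move left → x□[s3]yxxyxx  (head at position 1)
Step 6: move left → x[s2]□□xxyxx  (head at position 0)
Step 7: move right → xx[s0]□xxyxx  (head at position 1)
Step 8: move left → x[s1]xyxxyxx  (head at position 0)
Step 9: move left → [s3]xxyxxyxx  (head at position -1)

After 9 steps, the head is at position -1.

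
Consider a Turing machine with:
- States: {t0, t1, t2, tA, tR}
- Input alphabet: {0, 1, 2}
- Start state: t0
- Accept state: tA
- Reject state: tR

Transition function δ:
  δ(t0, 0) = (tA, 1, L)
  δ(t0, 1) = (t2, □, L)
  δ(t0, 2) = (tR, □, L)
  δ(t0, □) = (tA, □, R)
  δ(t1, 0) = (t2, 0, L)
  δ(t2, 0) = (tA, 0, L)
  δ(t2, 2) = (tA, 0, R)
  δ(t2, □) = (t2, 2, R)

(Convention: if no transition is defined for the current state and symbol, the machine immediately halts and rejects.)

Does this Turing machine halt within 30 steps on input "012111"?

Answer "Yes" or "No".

Execution trace:
Initial: [t0]012111
Step 1: δ(t0, 0) = (tA, 1, L) → [tA]□112111

The machine reaches the accept state tA and halts.
The machine halted after 1 step (within the 30-step bound).

Answer: Yes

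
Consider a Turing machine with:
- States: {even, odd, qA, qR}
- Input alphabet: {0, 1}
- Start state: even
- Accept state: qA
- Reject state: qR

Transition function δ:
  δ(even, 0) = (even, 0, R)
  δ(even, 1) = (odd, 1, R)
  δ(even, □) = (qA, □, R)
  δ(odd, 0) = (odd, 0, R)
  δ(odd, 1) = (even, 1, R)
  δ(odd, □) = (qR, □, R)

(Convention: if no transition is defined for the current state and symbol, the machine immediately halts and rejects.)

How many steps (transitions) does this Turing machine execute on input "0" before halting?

Execution trace:
Initial: [even]0
Step 1: δ(even, 0) = (even, 0, R) → 0[even]□
Step 2: δ(even, □) = (qA, □, R) → 0□[qA]□

The machine reaches the accept state qA and halts.

The machine executed 2 steps before halting.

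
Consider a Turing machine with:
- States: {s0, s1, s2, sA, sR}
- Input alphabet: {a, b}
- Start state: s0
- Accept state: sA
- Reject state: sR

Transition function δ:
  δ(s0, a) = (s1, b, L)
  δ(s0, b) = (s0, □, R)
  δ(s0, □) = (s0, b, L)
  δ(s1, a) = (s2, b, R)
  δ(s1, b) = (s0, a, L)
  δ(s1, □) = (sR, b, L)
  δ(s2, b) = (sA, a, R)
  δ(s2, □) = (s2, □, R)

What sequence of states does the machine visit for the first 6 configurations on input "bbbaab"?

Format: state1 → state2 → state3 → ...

Execution trace:
Initial: [s0]bbbaab
Step 1: δ(s0, b) = (s0, □, R) → □[s0]bbaab
Step 2: δ(s0, b) = (s0, □, R) → □□[s0]baab
Step 3: δ(s0, b) = (s0, □, R) → □□□[s0]aab
Step 4: δ(s0, a) = (s1, b, L) → □□[s1]□bab
Step 5: δ(s1, □) = (sR, b, L) → □[sR]□bbab

The machine reaches the reject state sR and halts.

State sequence: s0 → s0 → s0 → s0 → s1 → sR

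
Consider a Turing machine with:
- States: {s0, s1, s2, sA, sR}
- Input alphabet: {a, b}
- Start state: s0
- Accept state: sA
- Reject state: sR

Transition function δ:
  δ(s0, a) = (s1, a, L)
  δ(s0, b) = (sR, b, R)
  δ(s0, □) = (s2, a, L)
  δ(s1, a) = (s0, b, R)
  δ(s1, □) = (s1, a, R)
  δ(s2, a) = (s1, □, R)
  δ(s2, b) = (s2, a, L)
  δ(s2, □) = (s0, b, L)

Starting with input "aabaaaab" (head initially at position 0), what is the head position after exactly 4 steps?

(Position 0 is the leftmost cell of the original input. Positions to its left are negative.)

Execution trace (head position shown):
Step 0: [s0]aabaaaab  (head at position 0)
Step 1: move left → [s1]□aabaaaab  (head at position -1)
Step 2: move right → a[s1]aabaaaab  (head at position 0)
Step 3: move right → ab[s0]abaaaab  (head at position 1)
Step 4: move left → a[s1]babaaaab  (head at position 0)

After 4 steps, the head is at position 0.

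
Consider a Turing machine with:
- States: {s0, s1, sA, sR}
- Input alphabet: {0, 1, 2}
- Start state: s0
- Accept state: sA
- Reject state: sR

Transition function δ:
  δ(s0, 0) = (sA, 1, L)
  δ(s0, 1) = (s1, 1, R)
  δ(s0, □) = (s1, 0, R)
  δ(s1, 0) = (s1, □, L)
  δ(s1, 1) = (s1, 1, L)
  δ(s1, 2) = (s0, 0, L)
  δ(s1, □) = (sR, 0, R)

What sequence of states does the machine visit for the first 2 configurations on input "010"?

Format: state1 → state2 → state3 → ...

Execution trace:
Initial: [s0]010
Step 1: δ(s0, 0) = (sA, 1, L) → [sA]□110

The machine reaches the accept state sA and halts.

State sequence: s0 → sA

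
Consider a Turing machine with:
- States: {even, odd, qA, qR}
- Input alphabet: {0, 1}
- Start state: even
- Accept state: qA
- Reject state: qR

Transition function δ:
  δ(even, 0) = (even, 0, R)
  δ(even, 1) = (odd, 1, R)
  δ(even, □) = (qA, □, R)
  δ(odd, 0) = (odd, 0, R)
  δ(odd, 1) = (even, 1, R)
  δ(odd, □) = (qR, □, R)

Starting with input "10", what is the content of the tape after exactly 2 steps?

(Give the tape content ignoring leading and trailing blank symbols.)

Execution trace:
Initial: [even]10
Step 1: δ(even, 1) = (odd, 1, R) → 1[odd]0
Step 2: δ(odd, 0) = (odd, 0, R) → 10[odd]□

After 2 steps, the tape (ignoring leading/trailing blanks) is: 10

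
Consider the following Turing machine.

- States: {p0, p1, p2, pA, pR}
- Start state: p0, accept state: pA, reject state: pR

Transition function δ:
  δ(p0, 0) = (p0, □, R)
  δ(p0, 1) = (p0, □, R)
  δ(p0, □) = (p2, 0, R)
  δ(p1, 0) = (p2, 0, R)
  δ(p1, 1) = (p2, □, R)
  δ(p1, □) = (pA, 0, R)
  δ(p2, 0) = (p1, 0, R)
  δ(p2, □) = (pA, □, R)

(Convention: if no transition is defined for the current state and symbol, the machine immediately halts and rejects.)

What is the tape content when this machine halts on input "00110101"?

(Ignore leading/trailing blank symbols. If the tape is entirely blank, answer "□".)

Execution trace:
Initial: [p0]00110101
Step 1: δ(p0, 0) = (p0, □, R) → □[p0]0110101
Step 2: δ(p0, 0) = (p0, □, R) → □□[p0]110101
Step 3: δ(p0, 1) = (p0, □, R) → □□□[p0]10101
Step 4: δ(p0, 1) = (p0, □, R) → □□□□[p0]0101
Step 5: δ(p0, 0) = (p0, □, R) → □□□□□[p0]101
Step 6: δ(p0, 1) = (p0, □, R) → □□□□□□[p0]01
Step 7: δ(p0, 0) = (p0, □, R) → □□□□□□□[p0]1
Step 8: δ(p0, 1) = (p0, □, R) → □□□□□□□□[p0]□
Step 9: δ(p0, □) = (p2, 0, R) → □□□□□□□□0[p2]□
Step 10: δ(p2, □) = (pA, □, R) → □□□□□□□□0□[pA]□

The machine reaches the accept state pA and halts.

Final tape (ignoring leading/trailing blanks): 0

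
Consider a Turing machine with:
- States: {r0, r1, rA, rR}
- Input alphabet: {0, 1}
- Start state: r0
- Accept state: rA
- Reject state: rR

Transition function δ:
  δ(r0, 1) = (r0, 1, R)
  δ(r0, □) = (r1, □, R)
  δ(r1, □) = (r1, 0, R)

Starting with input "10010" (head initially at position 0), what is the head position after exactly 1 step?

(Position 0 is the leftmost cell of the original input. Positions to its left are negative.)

Execution trace (head position shown):
Step 0: [r0]10010  (head at position 0)
Step 1: move right → 1[r0]0010  (head at position 1)

After 1 step, the head is at position 1.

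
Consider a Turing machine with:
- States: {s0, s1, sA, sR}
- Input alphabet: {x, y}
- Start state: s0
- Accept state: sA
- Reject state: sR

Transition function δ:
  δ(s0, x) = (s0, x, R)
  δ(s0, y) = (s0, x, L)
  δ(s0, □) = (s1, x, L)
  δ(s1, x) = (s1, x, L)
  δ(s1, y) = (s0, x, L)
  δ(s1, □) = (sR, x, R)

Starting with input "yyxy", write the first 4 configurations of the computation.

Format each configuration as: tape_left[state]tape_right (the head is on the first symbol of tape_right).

Transitions applied:
Step 1: δ(s0, y) = (s0, x, L)
Step 2: δ(s0, □) = (s1, x, L)
Step 3: δ(s1, □) = (sR, x, R)

The first 4 configurations are:
[s0]yyxy ⊢ [s0]□xyxy ⊢ [s1]□xxyxy ⊢ x[sR]xxyxy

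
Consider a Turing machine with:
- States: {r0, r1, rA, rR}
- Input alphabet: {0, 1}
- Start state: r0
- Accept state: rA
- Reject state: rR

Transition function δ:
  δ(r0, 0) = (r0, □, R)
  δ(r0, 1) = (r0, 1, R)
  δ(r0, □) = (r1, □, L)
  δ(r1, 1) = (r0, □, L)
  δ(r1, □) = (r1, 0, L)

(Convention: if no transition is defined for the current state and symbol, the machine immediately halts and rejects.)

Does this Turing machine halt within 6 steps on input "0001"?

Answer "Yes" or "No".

Execution trace:
Initial: [r0]0001
Step 1: δ(r0, 0) = (r0, □, R) → □[r0]001
Step 2: δ(r0, 0) = (r0, □, R) → □□[r0]01
Step 3: δ(r0, 0) = (r0, □, R) → □□□[r0]1
Step 4: δ(r0, 1) = (r0, 1, R) → □□□1[r0]□
Step 5: δ(r0, □) = (r1, □, L) → □□□[r1]1□
Step 6: δ(r1, 1) = (r0, □, L) → □□[r0]□□□

The machine has not reached a halting state after 6 steps.
The machine did not halt within the 6-step bound.

Answer: No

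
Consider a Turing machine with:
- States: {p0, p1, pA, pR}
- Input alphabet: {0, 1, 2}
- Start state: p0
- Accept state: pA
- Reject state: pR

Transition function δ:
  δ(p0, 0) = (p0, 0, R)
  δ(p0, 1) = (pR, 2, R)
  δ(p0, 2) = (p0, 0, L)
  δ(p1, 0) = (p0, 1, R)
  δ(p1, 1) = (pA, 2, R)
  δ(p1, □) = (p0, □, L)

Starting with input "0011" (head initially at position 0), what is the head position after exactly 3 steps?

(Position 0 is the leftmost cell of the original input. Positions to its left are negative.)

Execution trace (head position shown):
Step 0: [p0]0011  (head at position 0)
Step 1: move right → 0[p0]011  (head at position 1)
Step 2: move right → 00[p0]11  (head at position 2)
Step 3: move right → 002[pR]1  (head at position 3)

After 3 steps, the head is at position 3.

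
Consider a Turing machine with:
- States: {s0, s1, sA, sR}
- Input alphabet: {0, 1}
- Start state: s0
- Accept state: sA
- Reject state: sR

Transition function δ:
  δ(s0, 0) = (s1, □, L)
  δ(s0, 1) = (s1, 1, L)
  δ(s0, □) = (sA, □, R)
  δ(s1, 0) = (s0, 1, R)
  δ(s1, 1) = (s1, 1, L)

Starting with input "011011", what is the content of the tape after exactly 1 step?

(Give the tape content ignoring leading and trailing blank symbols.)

Execution trace:
Initial: [s0]011011
Step 1: δ(s0, 0) = (s1, □, L) → [s1]□□11011

No transition is defined for δ(s1, □). By convention the machine halts and rejects.

After 1 step, the tape (ignoring leading/trailing blanks) is: 11011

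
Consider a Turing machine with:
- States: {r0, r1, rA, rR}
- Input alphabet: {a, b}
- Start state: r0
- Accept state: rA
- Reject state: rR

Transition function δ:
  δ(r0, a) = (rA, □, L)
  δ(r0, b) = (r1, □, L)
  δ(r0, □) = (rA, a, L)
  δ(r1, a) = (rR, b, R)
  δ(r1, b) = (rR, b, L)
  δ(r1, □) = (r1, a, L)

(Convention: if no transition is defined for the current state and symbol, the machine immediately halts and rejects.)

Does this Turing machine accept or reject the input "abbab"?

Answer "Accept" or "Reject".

Execution trace:
Initial: [r0]abbab
Step 1: δ(r0, a) = (rA, □, L) → [rA]□□bbab

The machine reaches the accept state rA and halts.

Answer: Accept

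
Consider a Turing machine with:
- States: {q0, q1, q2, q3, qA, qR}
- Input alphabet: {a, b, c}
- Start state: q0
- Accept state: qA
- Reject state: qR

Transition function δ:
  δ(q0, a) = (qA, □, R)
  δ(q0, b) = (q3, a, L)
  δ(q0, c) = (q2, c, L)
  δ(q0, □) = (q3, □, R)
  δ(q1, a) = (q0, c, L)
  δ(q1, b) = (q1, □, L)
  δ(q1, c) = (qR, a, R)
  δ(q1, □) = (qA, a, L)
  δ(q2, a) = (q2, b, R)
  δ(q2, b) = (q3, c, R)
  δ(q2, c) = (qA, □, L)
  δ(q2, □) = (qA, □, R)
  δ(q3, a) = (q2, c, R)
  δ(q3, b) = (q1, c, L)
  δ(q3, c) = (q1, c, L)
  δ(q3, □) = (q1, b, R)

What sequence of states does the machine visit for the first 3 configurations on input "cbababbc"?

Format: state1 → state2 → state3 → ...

Execution trace:
Initial: [q0]cbababbc
Step 1: δ(q0, c) = (q2, c, L) → [q2]□cbababbc
Step 2: δ(q2, □) = (qA, □, R) → □[qA]cbababbc

The machine reaches the accept state qA and halts.

State sequence: q0 → q2 → qA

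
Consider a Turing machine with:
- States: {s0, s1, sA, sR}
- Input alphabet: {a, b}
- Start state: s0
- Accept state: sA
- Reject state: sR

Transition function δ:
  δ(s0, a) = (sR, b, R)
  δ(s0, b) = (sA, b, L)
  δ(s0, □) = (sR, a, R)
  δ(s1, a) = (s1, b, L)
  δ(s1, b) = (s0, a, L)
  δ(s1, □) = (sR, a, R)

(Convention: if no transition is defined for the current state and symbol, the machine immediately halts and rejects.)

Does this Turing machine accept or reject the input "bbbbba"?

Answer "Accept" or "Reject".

Execution trace:
Initial: [s0]bbbbba
Step 1: δ(s0, b) = (sA, b, L) → [sA]□bbbbba

The machine reaches the accept state sA and halts.

Answer: Accept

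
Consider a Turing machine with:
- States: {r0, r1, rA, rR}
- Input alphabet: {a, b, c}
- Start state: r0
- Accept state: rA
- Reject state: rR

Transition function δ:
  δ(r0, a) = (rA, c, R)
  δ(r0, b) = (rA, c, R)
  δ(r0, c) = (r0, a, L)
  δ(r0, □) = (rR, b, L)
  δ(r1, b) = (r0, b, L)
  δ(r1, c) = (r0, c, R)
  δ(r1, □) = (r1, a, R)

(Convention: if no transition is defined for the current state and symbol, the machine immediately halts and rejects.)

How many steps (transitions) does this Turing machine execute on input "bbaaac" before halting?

Execution trace:
Initial: [r0]bbaaac
Step 1: δ(r0, b) = (rA, c, R) → c[rA]baaac

The machine reaches the accept state rA and halts.

The machine executed 1 step before halting.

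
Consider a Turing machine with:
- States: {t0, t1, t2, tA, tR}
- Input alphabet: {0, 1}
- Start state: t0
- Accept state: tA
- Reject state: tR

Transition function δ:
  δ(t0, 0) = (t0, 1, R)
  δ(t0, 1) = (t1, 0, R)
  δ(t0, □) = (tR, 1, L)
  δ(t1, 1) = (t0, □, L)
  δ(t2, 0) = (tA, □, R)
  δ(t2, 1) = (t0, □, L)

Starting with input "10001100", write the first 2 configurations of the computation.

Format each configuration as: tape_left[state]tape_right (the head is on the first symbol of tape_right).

Transitions applied:
Step 1: δ(t0, 1) = (t1, 0, R)

The first 2 configurations are:
[t0]10001100 ⊢ 0[t1]0001100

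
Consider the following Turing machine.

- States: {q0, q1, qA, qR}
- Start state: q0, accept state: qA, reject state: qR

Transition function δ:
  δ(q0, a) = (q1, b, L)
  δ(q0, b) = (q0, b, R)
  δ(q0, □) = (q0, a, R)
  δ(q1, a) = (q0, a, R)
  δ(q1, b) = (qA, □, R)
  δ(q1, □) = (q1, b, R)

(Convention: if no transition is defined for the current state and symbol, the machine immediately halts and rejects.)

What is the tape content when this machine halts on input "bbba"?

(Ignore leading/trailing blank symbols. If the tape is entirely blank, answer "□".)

Execution trace:
Initial: [q0]bbba
Step 1: δ(q0, b) = (q0, b, R) → b[q0]bba
Step 2: δ(q0, b) = (q0, b, R) → bb[q0]ba
Step 3: δ(q0, b) = (q0, b, R) → bbb[q0]a
Step 4: δ(q0, a) = (q1, b, L) → bb[q1]bb
Step 5: δ(q1, b) = (qA, □, R) → bb□[qA]b

The machine reaches the accept state qA and halts.

Final tape (ignoring leading/trailing blanks): bb□b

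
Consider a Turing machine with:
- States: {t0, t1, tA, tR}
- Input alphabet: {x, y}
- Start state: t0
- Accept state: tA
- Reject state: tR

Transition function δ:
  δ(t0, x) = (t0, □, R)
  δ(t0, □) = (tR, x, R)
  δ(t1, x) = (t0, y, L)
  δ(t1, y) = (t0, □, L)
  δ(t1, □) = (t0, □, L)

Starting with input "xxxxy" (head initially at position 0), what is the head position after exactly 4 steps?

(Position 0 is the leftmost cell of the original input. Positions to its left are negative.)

Execution trace (head position shown):
Step 0: [t0]xxxxy  (head at position 0)
Step 1: move right → □[t0]xxxy  (head at position 1)
Step 2: move right → □□[t0]xxy  (head at position 2)
Step 3: move right → □□□[t0]xy  (head at position 3)
Step 4: move right → □□□□[t0]y  (head at position 4)

After 4 steps, the head is at position 4.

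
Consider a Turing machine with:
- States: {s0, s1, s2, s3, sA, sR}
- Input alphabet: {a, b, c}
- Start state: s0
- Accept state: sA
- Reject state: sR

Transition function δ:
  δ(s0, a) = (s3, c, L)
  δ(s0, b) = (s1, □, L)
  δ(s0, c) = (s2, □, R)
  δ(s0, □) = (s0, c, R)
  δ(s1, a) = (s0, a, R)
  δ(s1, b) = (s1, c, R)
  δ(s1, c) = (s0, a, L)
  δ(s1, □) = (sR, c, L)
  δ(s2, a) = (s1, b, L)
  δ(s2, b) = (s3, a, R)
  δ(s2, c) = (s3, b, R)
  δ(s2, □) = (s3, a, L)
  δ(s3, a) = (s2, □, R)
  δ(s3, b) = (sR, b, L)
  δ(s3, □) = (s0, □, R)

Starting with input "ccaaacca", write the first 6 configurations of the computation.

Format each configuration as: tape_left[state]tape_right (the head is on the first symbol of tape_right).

Transitions applied:
Step 1: δ(s0, c) = (s2, □, R)
Step 2: δ(s2, c) = (s3, b, R)
Step 3: δ(s3, a) = (s2, □, R)
Step 4: δ(s2, a) = (s1, b, L)
Step 5: δ(s1, □) = (sR, c, L)

The first 6 configurations are:
[s0]ccaaacca ⊢ □[s2]caaacca ⊢ □b[s3]aaacca ⊢ □b□[s2]aacca ⊢ □b[s1]□bacca ⊢ □[sR]bcbacca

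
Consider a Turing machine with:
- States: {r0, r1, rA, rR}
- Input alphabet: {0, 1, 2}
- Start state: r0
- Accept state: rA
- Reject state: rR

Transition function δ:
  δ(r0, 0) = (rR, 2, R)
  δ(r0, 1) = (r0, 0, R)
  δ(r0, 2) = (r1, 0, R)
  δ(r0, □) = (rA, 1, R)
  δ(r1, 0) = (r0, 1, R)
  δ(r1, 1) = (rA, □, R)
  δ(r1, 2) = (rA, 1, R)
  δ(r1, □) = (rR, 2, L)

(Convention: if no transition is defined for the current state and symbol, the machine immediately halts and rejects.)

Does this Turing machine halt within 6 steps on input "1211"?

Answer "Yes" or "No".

Execution trace:
Initial: [r0]1211
Step 1: δ(r0, 1) = (r0, 0, R) → 0[r0]211
Step 2: δ(r0, 2) = (r1, 0, R) → 00[r1]11
Step 3: δ(r1, 1) = (rA, □, R) → 00□[rA]1

The machine reaches the accept state rA and halts.
The machine halted after 3 steps (within the 6-step bound).

Answer: Yes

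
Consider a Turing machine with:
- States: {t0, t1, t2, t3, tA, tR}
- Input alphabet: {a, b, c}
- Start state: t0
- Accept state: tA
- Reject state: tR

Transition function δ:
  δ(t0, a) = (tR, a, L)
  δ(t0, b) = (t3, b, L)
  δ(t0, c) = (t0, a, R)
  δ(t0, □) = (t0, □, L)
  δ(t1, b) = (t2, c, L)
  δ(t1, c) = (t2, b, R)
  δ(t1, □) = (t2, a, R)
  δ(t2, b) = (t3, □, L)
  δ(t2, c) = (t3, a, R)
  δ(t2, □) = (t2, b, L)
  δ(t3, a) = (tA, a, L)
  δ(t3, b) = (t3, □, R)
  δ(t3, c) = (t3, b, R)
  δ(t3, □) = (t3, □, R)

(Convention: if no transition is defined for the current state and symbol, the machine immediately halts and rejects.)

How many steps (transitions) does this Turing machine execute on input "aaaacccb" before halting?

Execution trace:
Initial: [t0]aaaacccb
Step 1: δ(t0, a) = (tR, a, L) → [tR]□aaaacccb

The machine reaches the reject state tR and halts.

The machine executed 1 step before halting.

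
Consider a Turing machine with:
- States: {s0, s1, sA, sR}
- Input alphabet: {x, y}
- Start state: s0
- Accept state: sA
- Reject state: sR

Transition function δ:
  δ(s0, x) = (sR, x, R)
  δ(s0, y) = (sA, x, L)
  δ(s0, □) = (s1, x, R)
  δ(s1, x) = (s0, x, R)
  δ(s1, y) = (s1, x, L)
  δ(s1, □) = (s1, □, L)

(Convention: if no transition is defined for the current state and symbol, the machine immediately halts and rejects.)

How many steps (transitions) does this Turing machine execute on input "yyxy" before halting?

Execution trace:
Initial: [s0]yyxy
Step 1: δ(s0, y) = (sA, x, L) → [sA]□xyxy

The machine reaches the accept state sA and halts.

The machine executed 1 step before halting.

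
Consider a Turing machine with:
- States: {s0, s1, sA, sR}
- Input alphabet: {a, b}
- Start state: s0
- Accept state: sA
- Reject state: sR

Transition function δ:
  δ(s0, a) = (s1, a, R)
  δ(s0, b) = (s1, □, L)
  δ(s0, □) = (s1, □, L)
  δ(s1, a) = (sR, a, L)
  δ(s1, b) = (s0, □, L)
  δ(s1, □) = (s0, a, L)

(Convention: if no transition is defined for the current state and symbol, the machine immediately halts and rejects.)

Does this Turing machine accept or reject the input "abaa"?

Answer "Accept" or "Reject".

Execution trace:
Initial: [s0]abaa
Step 1: δ(s0, a) = (s1, a, R) → a[s1]baa
Step 2: δ(s1, b) = (s0, □, L) → [s0]a□aa
Step 3: δ(s0, a) = (s1, a, R) → a[s1]□aa
Step 4: δ(s1, □) = (s0, a, L) → [s0]aaaa
Step 5: δ(s0, a) = (s1, a, R) → a[s1]aaa
Step 6: δ(s1, a) = (sR, a, L) → [sR]aaaa

The machine reaches the reject state sR and halts.

Answer: Reject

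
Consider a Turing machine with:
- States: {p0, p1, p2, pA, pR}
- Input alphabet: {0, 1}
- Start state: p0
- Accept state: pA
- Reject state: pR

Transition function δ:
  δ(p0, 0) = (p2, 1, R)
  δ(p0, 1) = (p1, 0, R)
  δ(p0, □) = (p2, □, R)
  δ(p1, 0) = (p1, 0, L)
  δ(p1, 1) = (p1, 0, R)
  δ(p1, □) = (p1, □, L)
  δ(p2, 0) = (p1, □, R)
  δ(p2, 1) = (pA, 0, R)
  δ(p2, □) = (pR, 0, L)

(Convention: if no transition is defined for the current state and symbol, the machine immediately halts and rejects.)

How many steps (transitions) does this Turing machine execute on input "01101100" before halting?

Execution trace:
Initial: [p0]01101100
Step 1: δ(p0, 0) = (p2, 1, R) → 1[p2]1101100
Step 2: δ(p2, 1) = (pA, 0, R) → 10[pA]101100

The machine reaches the accept state pA and halts.

The machine executed 2 steps before halting.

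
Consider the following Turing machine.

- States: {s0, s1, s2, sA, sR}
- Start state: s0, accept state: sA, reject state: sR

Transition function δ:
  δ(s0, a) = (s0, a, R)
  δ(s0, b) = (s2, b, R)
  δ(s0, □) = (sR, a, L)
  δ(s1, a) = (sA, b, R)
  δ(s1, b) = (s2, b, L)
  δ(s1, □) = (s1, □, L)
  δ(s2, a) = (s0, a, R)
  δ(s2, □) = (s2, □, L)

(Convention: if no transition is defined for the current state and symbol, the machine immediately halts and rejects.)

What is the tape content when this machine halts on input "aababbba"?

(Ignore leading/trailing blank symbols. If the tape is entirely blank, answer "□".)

Execution trace:
Initial: [s0]aababbba
Step 1: δ(s0, a) = (s0, a, R) → a[s0]ababbba
Step 2: δ(s0, a) = (s0, a, R) → aa[s0]babbba
Step 3: δ(s0, b) = (s2, b, R) → aab[s2]abbba
Step 4: δ(s2, a) = (s0, a, R) → aaba[s0]bbba
Step 5: δ(s0, b) = (s2, b, R) → aabab[s2]bba

No transition is defined for δ(s2, b). By convention the machine halts and rejects.

Final tape (ignoring leading/trailing blanks): aababbba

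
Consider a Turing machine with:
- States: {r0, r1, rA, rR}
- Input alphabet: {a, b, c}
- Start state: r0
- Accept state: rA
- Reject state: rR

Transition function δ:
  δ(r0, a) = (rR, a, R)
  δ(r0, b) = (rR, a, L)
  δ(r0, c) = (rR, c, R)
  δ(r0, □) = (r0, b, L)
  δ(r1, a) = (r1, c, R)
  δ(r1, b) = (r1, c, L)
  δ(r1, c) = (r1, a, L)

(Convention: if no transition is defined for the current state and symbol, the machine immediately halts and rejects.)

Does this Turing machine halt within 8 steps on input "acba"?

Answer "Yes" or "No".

Execution trace:
Initial: [r0]acba
Step 1: δ(r0, a) = (rR, a, R) → a[rR]cba

The machine reaches the reject state rR and halts.
The machine halted after 1 step (within the 8-step bound).

Answer: Yes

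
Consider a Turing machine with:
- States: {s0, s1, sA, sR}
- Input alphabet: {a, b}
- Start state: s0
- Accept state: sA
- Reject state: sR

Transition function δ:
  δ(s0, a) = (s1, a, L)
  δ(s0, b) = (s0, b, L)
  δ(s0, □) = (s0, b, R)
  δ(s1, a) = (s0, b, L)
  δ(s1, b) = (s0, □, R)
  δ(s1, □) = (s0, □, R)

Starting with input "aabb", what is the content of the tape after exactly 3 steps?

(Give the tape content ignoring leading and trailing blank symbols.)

Execution trace:
Initial: [s0]aabb
Step 1: δ(s0, a) = (s1, a, L) → [s1]□aabb
Step 2: δ(s1, □) = (s0, □, R) → □[s0]aabb
Step 3: δ(s0, a) = (s1, a, L) → [s1]□aabb

After 3 steps, the tape (ignoring leading/trailing blanks) is: aabb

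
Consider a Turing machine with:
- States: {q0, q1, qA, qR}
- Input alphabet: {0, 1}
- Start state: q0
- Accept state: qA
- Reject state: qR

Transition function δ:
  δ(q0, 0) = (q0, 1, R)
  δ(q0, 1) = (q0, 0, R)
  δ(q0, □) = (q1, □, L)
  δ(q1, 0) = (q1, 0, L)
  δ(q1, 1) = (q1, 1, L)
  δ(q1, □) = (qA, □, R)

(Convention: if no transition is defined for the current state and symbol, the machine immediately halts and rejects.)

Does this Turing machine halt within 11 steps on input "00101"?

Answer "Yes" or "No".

Execution trace:
Initial: [q0]00101
Step 1: δ(q0, 0) = (q0, 1, R) → 1[q0]0101
Step 2: δ(q0, 0) = (q0, 1, R) → 11[q0]101
Step 3: δ(q0, 1) = (q0, 0, R) → 110[q0]01
Step 4: δ(q0, 0) = (q0, 1, R) → 1101[q0]1
Step 5: δ(q0, 1) = (q0, 0, R) → 11010[q0]□
Step 6: δ(q0, □) = (q1, □, L) → 1101[q1]0□
Step 7: δ(q1, 0) = (q1, 0, L) → 110[q1]10□
Step 8: δ(q1, 1) = (q1, 1, L) → 11[q1]010□
Step 9: δ(q1, 0) = (q1, 0, L) → 1[q1]1010□
Step 10: δ(q1, 1) = (q1, 1, L) → [q1]11010□
Step 11: δ(q1, 1) = (q1, 1, L) → [q1]□11010□

The machine has not reached a halting state after 11 steps.
The machine did not halt within the 11-step bound.

Answer: No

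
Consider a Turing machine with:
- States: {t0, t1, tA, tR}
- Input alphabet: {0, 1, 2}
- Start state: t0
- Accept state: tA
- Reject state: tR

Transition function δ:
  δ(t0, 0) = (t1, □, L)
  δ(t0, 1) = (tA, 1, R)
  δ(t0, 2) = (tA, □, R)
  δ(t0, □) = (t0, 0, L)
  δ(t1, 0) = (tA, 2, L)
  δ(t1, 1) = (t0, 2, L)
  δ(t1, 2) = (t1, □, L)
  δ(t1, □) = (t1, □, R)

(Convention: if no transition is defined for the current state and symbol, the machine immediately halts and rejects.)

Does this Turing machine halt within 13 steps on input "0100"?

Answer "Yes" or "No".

Execution trace:
Initial: [t0]0100
Step 1: δ(t0, 0) = (t1, □, L) → [t1]□□100
Step 2: δ(t1, □) = (t1, □, R) → □[t1]□100
Step 3: δ(t1, □) = (t1, □, R) → □□[t1]100
Step 4: δ(t1, 1) = (t0, 2, L) → □[t0]□200
Step 5: δ(t0, □) = (t0, 0, L) → [t0]□0200
Step 6: δ(t0, □) = (t0, 0, L) → [t0]□00200
Step 7: δ(t0, □) = (t0, 0, L) → [t0]□000200
Step 8: δ(t0, □) = (t0, 0, L) → [t0]□0000200
Step 9: δ(t0, □) = (t0, 0, L) → [t0]□00000200
Step 10: δ(t0, □) = (t0, 0, L) → [t0]□000000200
Step 11: δ(t0, □) = (t0, 0, L) → [t0]□0000000200
Step 12: δ(t0, □) = (t0, 0, L) → [t0]□00000000200
Step 13: δ(t0, □) = (t0, 0, L) → [t0]□000000000200

The machine has not reached a halting state after 13 steps.
The machine did not halt within the 13-step bound.

Answer: No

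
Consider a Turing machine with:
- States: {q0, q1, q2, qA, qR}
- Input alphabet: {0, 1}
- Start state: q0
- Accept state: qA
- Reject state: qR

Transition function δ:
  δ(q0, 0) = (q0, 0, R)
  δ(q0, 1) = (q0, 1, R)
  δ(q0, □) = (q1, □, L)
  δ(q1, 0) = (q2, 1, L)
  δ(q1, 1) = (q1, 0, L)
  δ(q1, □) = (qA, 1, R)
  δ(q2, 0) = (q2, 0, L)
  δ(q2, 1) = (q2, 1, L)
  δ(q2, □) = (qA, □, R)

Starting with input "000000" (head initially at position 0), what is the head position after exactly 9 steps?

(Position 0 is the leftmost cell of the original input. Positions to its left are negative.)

Execution trace (head position shown):
Step 0: [q0]000000  (head at position 0)
Step 1: move right → 0[q0]00000  (head at position 1)
Step 2: move right → 00[q0]0000  (head at position 2)
Step 3: move right → 000[q0]000  (head at position 3)
Step 4: move right → 0000[q0]00  (head at position 4)
Step 5: move right → 00000[q0]0  (head at position 5)
Step 6: move right → 000000[q0]□  (head at position 6)
Step 7: move left → 00000[q1]0□  (head at position 5)
Step 8: move left → 0000[q2]01□  (head at position 4)
Step 9: move left → 000[q2]001□  (head at position 3)

After 9 steps, the head is at position 3.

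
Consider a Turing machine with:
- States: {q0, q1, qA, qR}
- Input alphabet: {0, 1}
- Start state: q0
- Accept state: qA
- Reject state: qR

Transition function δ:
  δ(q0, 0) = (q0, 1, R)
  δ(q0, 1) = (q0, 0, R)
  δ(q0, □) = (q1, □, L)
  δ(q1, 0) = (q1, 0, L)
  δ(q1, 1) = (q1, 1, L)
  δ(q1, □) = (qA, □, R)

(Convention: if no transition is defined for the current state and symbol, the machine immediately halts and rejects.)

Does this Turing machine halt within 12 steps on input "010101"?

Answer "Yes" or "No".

Execution trace:
Initial: [q0]010101
Step 1: δ(q0, 0) = (q0, 1, R) → 1[q0]10101
Step 2: δ(q0, 1) = (q0, 0, R) → 10[q0]0101
Step 3: δ(q0, 0) = (q0, 1, R) → 101[q0]101
Step 4: δ(q0, 1) = (q0, 0, R) → 1010[q0]01
Step 5: δ(q0, 0) = (q0, 1, R) → 10101[q0]1
Step 6: δ(q0, 1) = (q0, 0, R) → 101010[q0]□
Step 7: δ(q0, □) = (q1, □, L) → 10101[q1]0□
Step 8: δ(q1, 0) = (q1, 0, L) → 1010[q1]10□
Step 9: δ(q1, 1) = (q1, 1, L) → 101[q1]010□
Step 10: δ(q1, 0) = (q1, 0, L) → 10[q1]1010□
Step 11: δ(q1, 1) = (q1, 1, L) → 1[q1]01010□
Step 12: δ(q1, 0) = (q1, 0, L) → [q1]101010□

The machine has not reached a halting state after 12 steps.
The machine did not halt within the 12-step bound.

Answer: No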